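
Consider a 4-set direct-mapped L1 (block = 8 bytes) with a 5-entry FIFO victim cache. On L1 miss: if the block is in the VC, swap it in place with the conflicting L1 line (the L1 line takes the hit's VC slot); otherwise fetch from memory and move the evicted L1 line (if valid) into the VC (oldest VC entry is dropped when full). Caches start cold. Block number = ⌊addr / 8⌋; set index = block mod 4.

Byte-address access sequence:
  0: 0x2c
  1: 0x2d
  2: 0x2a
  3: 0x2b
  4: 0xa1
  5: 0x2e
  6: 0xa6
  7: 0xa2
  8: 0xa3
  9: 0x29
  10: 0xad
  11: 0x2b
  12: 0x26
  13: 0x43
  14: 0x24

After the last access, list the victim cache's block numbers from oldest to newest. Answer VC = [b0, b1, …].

#0 0x2c→b5/s1 MISS; vc=[]
#1 0x2d→b5/s1 L1-HIT; vc=[]
#2 0x2a→b5/s1 L1-HIT; vc=[]
#3 0x2b→b5/s1 L1-HIT; vc=[]
#4 0xa1→b20/s0 MISS; vc=[]
#5 0x2e→b5/s1 L1-HIT; vc=[]
#6 0xa6→b20/s0 L1-HIT; vc=[]
#7 0xa2→b20/s0 L1-HIT; vc=[]
#8 0xa3→b20/s0 L1-HIT; vc=[]
#9 0x29→b5/s1 L1-HIT; vc=[]
#10 0xad→b21/s1 MISS; vc=[5]
#11 0x2b→b5/s1 VC-HIT; vc=[21]
#12 0x26→b4/s0 MISS; vc=[21,20]
#13 0x43→b8/s0 MISS; vc=[21,20,4]
#14 0x24→b4/s0 VC-HIT; vc=[21,20,8]

VC = [21, 20, 8]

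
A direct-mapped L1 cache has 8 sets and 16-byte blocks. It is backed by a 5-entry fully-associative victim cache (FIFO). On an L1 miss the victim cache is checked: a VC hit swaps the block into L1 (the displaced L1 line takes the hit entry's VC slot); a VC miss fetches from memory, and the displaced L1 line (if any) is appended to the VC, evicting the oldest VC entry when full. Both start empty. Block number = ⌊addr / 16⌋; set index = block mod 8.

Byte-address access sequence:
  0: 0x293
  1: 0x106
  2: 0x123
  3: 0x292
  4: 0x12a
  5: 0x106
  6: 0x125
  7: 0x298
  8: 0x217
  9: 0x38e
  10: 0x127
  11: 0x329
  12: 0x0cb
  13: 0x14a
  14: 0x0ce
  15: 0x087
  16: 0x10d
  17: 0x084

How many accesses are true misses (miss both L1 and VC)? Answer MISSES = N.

#0 0x293→b41/s1 MISS; vc=[]
#1 0x106→b16/s0 MISS; vc=[]
#2 0x123→b18/s2 MISS; vc=[]
#3 0x292→b41/s1 L1-HIT; vc=[]
#4 0x12a→b18/s2 L1-HIT; vc=[]
#5 0x106→b16/s0 L1-HIT; vc=[]
#6 0x125→b18/s2 L1-HIT; vc=[]
#7 0x298→b41/s1 L1-HIT; vc=[]
#8 0x217→b33/s1 MISS; vc=[41]
#9 0x38e→b56/s0 MISS; vc=[41,16]
#10 0x127→b18/s2 L1-HIT; vc=[41,16]
#11 0x329→b50/s2 MISS; vc=[41,16,18]
#12 0xcb→b12/s4 MISS; vc=[41,16,18]
#13 0x14a→b20/s4 MISS; vc=[41,16,18,12]
#14 0xce→b12/s4 VC-HIT; vc=[41,16,18,20]
#15 0x87→b8/s0 MISS; vc=[41,16,18,20,56]
#16 0x10d→b16/s0 VC-HIT; vc=[41,8,18,20,56]
#17 0x84→b8/s0 VC-HIT; vc=[41,16,18,20,56]

MISSES = 9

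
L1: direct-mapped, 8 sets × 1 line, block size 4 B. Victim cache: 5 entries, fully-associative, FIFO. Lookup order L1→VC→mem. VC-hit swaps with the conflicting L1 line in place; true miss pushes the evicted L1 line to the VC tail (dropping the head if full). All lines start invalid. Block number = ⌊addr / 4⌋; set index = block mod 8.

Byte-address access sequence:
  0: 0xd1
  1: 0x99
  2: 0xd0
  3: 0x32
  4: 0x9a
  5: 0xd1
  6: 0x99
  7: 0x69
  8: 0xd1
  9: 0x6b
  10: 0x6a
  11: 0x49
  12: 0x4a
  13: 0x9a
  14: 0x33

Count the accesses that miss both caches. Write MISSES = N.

MISSES = 5

0: 0xd1 (blk 52, set 4) → MISS  vc=[]
1: 0x99 (blk 38, set 6) → MISS  vc=[]
2: 0xd0 (blk 52, set 4) → L1-HIT  vc=[]
3: 0x32 (blk 12, set 4) → MISS  vc=[52]
4: 0x9a (blk 38, set 6) → L1-HIT  vc=[52]
5: 0xd1 (blk 52, set 4) → VC-HIT  vc=[12]
6: 0x99 (blk 38, set 6) → L1-HIT  vc=[12]
7: 0x69 (blk 26, set 2) → MISS  vc=[12]
8: 0xd1 (blk 52, set 4) → L1-HIT  vc=[12]
9: 0x6b (blk 26, set 2) → L1-HIT  vc=[12]
10: 0x6a (blk 26, set 2) → L1-HIT  vc=[12]
11: 0x49 (blk 18, set 2) → MISS  vc=[12, 26]
12: 0x4a (blk 18, set 2) → L1-HIT  vc=[12, 26]
13: 0x9a (blk 38, set 6) → L1-HIT  vc=[12, 26]
14: 0x33 (blk 12, set 4) → VC-HIT  vc=[52, 26]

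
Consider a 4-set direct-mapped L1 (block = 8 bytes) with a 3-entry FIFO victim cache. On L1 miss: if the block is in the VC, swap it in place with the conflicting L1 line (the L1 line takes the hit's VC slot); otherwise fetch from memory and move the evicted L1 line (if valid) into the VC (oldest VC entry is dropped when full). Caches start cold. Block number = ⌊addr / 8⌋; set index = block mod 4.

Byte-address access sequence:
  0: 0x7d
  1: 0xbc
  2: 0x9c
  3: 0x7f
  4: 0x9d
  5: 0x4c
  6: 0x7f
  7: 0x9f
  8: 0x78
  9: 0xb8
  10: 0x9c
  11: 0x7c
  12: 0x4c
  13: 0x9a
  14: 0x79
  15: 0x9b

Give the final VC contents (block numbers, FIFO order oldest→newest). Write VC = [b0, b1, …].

#0 0x7d→b15/s3 MISS; vc=[]
#1 0xbc→b23/s3 MISS; vc=[15]
#2 0x9c→b19/s3 MISS; vc=[15,23]
#3 0x7f→b15/s3 VC-HIT; vc=[19,23]
#4 0x9d→b19/s3 VC-HIT; vc=[15,23]
#5 0x4c→b9/s1 MISS; vc=[15,23]
#6 0x7f→b15/s3 VC-HIT; vc=[19,23]
#7 0x9f→b19/s3 VC-HIT; vc=[15,23]
#8 0x78→b15/s3 VC-HIT; vc=[19,23]
#9 0xb8→b23/s3 VC-HIT; vc=[19,15]
#10 0x9c→b19/s3 VC-HIT; vc=[23,15]
#11 0x7c→b15/s3 VC-HIT; vc=[23,19]
#12 0x4c→b9/s1 L1-HIT; vc=[23,19]
#13 0x9a→b19/s3 VC-HIT; vc=[23,15]
#14 0x79→b15/s3 VC-HIT; vc=[23,19]
#15 0x9b→b19/s3 VC-HIT; vc=[23,15]

VC = [23, 15]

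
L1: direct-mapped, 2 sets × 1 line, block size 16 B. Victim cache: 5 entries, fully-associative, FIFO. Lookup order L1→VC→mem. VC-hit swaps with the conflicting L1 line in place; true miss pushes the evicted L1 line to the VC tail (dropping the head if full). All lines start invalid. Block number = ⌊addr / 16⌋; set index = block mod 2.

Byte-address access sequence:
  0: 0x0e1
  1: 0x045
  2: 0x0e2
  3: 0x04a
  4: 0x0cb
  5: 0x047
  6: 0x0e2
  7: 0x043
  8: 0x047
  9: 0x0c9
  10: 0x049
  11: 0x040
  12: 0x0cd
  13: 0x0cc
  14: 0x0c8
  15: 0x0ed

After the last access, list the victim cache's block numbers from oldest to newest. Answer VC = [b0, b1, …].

0: 0xe1 (blk 14, set 0) → MISS  vc=[]
1: 0x45 (blk 4, set 0) → MISS  vc=[14]
2: 0xe2 (blk 14, set 0) → VC-HIT  vc=[4]
3: 0x4a (blk 4, set 0) → VC-HIT  vc=[14]
4: 0xcb (blk 12, set 0) → MISS  vc=[14, 4]
5: 0x47 (blk 4, set 0) → VC-HIT  vc=[14, 12]
6: 0xe2 (blk 14, set 0) → VC-HIT  vc=[4, 12]
7: 0x43 (blk 4, set 0) → VC-HIT  vc=[14, 12]
8: 0x47 (blk 4, set 0) → L1-HIT  vc=[14, 12]
9: 0xc9 (blk 12, set 0) → VC-HIT  vc=[14, 4]
10: 0x49 (blk 4, set 0) → VC-HIT  vc=[14, 12]
11: 0x40 (blk 4, set 0) → L1-HIT  vc=[14, 12]
12: 0xcd (blk 12, set 0) → VC-HIT  vc=[14, 4]
13: 0xcc (blk 12, set 0) → L1-HIT  vc=[14, 4]
14: 0xc8 (blk 12, set 0) → L1-HIT  vc=[14, 4]
15: 0xed (blk 14, set 0) → VC-HIT  vc=[12, 4]

VC = [12, 4]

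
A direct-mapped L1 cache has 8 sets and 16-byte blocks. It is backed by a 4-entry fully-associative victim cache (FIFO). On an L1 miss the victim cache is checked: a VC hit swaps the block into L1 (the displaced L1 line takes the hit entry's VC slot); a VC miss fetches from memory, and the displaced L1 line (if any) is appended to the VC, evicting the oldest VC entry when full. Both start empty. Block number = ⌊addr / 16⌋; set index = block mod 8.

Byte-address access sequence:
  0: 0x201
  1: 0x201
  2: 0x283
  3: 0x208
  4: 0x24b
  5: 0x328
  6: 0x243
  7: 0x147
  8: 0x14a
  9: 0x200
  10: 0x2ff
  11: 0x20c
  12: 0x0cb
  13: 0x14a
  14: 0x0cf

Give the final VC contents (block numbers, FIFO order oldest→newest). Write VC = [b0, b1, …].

#0 0x201→b32/s0 MISS; vc=[]
#1 0x201→b32/s0 L1-HIT; vc=[]
#2 0x283→b40/s0 MISS; vc=[32]
#3 0x208→b32/s0 VC-HIT; vc=[40]
#4 0x24b→b36/s4 MISS; vc=[40]
#5 0x328→b50/s2 MISS; vc=[40]
#6 0x243→b36/s4 L1-HIT; vc=[40]
#7 0x147→b20/s4 MISS; vc=[40,36]
#8 0x14a→b20/s4 L1-HIT; vc=[40,36]
#9 0x200→b32/s0 L1-HIT; vc=[40,36]
#10 0x2ff→b47/s7 MISS; vc=[40,36]
#11 0x20c→b32/s0 L1-HIT; vc=[40,36]
#12 0xcb→b12/s4 MISS; vc=[40,36,20]
#13 0x14a→b20/s4 VC-HIT; vc=[40,36,12]
#14 0xcf→b12/s4 VC-HIT; vc=[40,36,20]

VC = [40, 36, 20]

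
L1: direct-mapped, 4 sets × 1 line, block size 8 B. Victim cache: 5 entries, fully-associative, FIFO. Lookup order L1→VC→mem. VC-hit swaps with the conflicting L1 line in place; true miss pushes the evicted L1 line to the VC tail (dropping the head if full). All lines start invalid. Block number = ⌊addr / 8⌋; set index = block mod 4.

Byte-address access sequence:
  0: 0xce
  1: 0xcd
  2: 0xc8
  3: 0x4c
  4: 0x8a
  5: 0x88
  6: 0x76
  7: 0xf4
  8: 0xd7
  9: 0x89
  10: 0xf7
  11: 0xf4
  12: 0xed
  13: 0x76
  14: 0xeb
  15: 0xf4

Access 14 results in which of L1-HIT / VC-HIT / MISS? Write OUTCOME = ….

#0 0xce→b25/s1 MISS; vc=[]
#1 0xcd→b25/s1 L1-HIT; vc=[]
#2 0xc8→b25/s1 L1-HIT; vc=[]
#3 0x4c→b9/s1 MISS; vc=[25]
#4 0x8a→b17/s1 MISS; vc=[25,9]
#5 0x88→b17/s1 L1-HIT; vc=[25,9]
#6 0x76→b14/s2 MISS; vc=[25,9]
#7 0xf4→b30/s2 MISS; vc=[25,9,14]
#8 0xd7→b26/s2 MISS; vc=[25,9,14,30]
#9 0x89→b17/s1 L1-HIT; vc=[25,9,14,30]
#10 0xf7→b30/s2 VC-HIT; vc=[25,9,14,26]
#11 0xf4→b30/s2 L1-HIT; vc=[25,9,14,26]
#12 0xed→b29/s1 MISS; vc=[25,9,14,26,17]
#13 0x76→b14/s2 VC-HIT; vc=[25,9,30,26,17]
#14 0xeb→b29/s1 L1-HIT; vc=[25,9,30,26,17]
#15 0xf4→b30/s2 VC-HIT; vc=[25,9,14,26,17]

OUTCOME = L1-HIT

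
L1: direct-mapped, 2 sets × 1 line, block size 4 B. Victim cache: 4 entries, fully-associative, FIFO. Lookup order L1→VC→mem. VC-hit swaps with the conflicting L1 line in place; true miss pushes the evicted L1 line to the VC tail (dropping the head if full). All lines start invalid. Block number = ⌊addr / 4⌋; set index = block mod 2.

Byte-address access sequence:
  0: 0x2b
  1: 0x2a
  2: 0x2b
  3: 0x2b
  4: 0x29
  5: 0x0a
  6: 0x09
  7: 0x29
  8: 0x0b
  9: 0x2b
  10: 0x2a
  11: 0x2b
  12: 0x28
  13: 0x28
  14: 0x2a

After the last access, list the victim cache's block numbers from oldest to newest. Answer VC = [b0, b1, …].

  [0] addr=0x2b blk=10 s=0: MISS | VC []
  [1] addr=0x2a blk=10 s=0: L1-HIT | VC []
  [2] addr=0x2b blk=10 s=0: L1-HIT | VC []
  [3] addr=0x2b blk=10 s=0: L1-HIT | VC []
  [4] addr=0x29 blk=10 s=0: L1-HIT | VC []
  [5] addr=0xa blk=2 s=0: MISS | VC [10]
  [6] addr=0x9 blk=2 s=0: L1-HIT | VC [10]
  [7] addr=0x29 blk=10 s=0: VC-HIT | VC [2]
  [8] addr=0xb blk=2 s=0: VC-HIT | VC [10]
  [9] addr=0x2b blk=10 s=0: VC-HIT | VC [2]
  [10] addr=0x2a blk=10 s=0: L1-HIT | VC [2]
  [11] addr=0x2b blk=10 s=0: L1-HIT | VC [2]
  [12] addr=0x28 blk=10 s=0: L1-HIT | VC [2]
  [13] addr=0x28 blk=10 s=0: L1-HIT | VC [2]
  [14] addr=0x2a blk=10 s=0: L1-HIT | VC [2]

VC = [2]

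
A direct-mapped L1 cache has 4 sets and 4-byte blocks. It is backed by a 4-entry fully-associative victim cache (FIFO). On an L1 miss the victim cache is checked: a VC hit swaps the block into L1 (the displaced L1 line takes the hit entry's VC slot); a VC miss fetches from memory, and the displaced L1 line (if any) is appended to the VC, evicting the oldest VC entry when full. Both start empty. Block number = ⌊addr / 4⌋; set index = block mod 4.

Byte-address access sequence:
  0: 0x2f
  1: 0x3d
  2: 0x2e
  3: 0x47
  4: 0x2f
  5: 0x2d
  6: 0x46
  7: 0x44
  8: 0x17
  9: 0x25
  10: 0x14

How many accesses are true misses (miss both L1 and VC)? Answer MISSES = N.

0: 0x2f (blk 11, set 3) → MISS  vc=[]
1: 0x3d (blk 15, set 3) → MISS  vc=[11]
2: 0x2e (blk 11, set 3) → VC-HIT  vc=[15]
3: 0x47 (blk 17, set 1) → MISS  vc=[15]
4: 0x2f (blk 11, set 3) → L1-HIT  vc=[15]
5: 0x2d (blk 11, set 3) → L1-HIT  vc=[15]
6: 0x46 (blk 17, set 1) → L1-HIT  vc=[15]
7: 0x44 (blk 17, set 1) → L1-HIT  vc=[15]
8: 0x17 (blk 5, set 1) → MISS  vc=[15, 17]
9: 0x25 (blk 9, set 1) → MISS  vc=[15, 17, 5]
10: 0x14 (blk 5, set 1) → VC-HIT  vc=[15, 17, 9]

MISSES = 5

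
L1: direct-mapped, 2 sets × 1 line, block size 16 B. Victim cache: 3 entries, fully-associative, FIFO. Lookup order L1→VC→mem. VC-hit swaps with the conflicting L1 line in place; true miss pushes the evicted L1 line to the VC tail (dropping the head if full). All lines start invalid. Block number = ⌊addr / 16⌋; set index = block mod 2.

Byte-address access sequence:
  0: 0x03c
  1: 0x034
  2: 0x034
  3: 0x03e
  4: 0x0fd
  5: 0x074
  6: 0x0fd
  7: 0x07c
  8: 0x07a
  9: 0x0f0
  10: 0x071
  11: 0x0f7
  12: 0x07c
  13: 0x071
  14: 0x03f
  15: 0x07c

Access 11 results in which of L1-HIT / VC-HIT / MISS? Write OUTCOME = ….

OUTCOME = VC-HIT

0: 0x3c (blk 3, set 1) → MISS  vc=[]
1: 0x34 (blk 3, set 1) → L1-HIT  vc=[]
2: 0x34 (blk 3, set 1) → L1-HIT  vc=[]
3: 0x3e (blk 3, set 1) → L1-HIT  vc=[]
4: 0xfd (blk 15, set 1) → MISS  vc=[3]
5: 0x74 (blk 7, set 1) → MISS  vc=[3, 15]
6: 0xfd (blk 15, set 1) → VC-HIT  vc=[3, 7]
7: 0x7c (blk 7, set 1) → VC-HIT  vc=[3, 15]
8: 0x7a (blk 7, set 1) → L1-HIT  vc=[3, 15]
9: 0xf0 (blk 15, set 1) → VC-HIT  vc=[3, 7]
10: 0x71 (blk 7, set 1) → VC-HIT  vc=[3, 15]
11: 0xf7 (blk 15, set 1) → VC-HIT  vc=[3, 7]
12: 0x7c (blk 7, set 1) → VC-HIT  vc=[3, 15]
13: 0x71 (blk 7, set 1) → L1-HIT  vc=[3, 15]
14: 0x3f (blk 3, set 1) → VC-HIT  vc=[7, 15]
15: 0x7c (blk 7, set 1) → VC-HIT  vc=[3, 15]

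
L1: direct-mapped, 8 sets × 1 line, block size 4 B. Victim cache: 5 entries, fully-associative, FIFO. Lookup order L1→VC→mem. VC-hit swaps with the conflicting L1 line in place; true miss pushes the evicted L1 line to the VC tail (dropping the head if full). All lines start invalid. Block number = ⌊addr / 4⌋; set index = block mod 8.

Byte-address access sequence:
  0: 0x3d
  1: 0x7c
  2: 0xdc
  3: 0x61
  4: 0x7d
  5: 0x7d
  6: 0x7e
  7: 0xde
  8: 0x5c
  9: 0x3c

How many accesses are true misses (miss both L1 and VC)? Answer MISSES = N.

#0 0x3d→b15/s7 MISS; vc=[]
#1 0x7c→b31/s7 MISS; vc=[15]
#2 0xdc→b55/s7 MISS; vc=[15,31]
#3 0x61→b24/s0 MISS; vc=[15,31]
#4 0x7d→b31/s7 VC-HIT; vc=[15,55]
#5 0x7d→b31/s7 L1-HIT; vc=[15,55]
#6 0x7e→b31/s7 L1-HIT; vc=[15,55]
#7 0xde→b55/s7 VC-HIT; vc=[15,31]
#8 0x5c→b23/s7 MISS; vc=[15,31,55]
#9 0x3c→b15/s7 VC-HIT; vc=[23,31,55]

MISSES = 5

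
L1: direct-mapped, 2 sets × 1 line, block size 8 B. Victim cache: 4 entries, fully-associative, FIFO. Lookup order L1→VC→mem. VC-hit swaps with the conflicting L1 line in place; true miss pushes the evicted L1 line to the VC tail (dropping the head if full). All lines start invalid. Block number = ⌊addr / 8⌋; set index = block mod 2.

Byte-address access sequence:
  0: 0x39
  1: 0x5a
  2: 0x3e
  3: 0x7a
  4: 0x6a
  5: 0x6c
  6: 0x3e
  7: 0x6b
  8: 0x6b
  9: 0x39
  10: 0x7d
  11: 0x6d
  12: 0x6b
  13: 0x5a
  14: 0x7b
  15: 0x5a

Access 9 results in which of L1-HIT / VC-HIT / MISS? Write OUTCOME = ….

OUTCOME = VC-HIT

#0 0x39→b7/s1 MISS; vc=[]
#1 0x5a→b11/s1 MISS; vc=[7]
#2 0x3e→b7/s1 VC-HIT; vc=[11]
#3 0x7a→b15/s1 MISS; vc=[11,7]
#4 0x6a→b13/s1 MISS; vc=[11,7,15]
#5 0x6c→b13/s1 L1-HIT; vc=[11,7,15]
#6 0x3e→b7/s1 VC-HIT; vc=[11,13,15]
#7 0x6b→b13/s1 VC-HIT; vc=[11,7,15]
#8 0x6b→b13/s1 L1-HIT; vc=[11,7,15]
#9 0x39→b7/s1 VC-HIT; vc=[11,13,15]
#10 0x7d→b15/s1 VC-HIT; vc=[11,13,7]
#11 0x6d→b13/s1 VC-HIT; vc=[11,15,7]
#12 0x6b→b13/s1 L1-HIT; vc=[11,15,7]
#13 0x5a→b11/s1 VC-HIT; vc=[13,15,7]
#14 0x7b→b15/s1 VC-HIT; vc=[13,11,7]
#15 0x5a→b11/s1 VC-HIT; vc=[13,15,7]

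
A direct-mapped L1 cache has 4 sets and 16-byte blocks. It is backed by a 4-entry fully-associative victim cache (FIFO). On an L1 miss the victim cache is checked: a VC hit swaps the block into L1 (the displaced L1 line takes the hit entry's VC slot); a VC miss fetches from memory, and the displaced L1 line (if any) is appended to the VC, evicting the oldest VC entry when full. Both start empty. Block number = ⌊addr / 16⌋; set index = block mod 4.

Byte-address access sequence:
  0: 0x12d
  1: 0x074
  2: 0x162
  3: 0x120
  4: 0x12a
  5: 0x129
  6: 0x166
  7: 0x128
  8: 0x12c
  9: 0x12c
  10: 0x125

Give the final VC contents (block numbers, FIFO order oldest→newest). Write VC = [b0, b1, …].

0: 0x12d (blk 18, set 2) → MISS  vc=[]
1: 0x74 (blk 7, set 3) → MISS  vc=[]
2: 0x162 (blk 22, set 2) → MISS  vc=[18]
3: 0x120 (blk 18, set 2) → VC-HIT  vc=[22]
4: 0x12a (blk 18, set 2) → L1-HIT  vc=[22]
5: 0x129 (blk 18, set 2) → L1-HIT  vc=[22]
6: 0x166 (blk 22, set 2) → VC-HIT  vc=[18]
7: 0x128 (blk 18, set 2) → VC-HIT  vc=[22]
8: 0x12c (blk 18, set 2) → L1-HIT  vc=[22]
9: 0x12c (blk 18, set 2) → L1-HIT  vc=[22]
10: 0x125 (blk 18, set 2) → L1-HIT  vc=[22]

VC = [22]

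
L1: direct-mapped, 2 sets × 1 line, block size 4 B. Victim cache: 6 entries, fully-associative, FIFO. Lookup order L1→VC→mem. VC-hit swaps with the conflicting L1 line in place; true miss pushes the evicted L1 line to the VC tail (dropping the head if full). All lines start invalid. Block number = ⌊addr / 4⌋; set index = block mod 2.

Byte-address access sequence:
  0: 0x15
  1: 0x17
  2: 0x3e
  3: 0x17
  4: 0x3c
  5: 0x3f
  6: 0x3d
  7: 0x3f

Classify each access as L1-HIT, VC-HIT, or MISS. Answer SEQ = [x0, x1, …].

SEQ = [MISS, L1-HIT, MISS, VC-HIT, VC-HIT, L1-HIT, L1-HIT, L1-HIT]

0: 0x15 (blk 5, set 1) → MISS  vc=[]
1: 0x17 (blk 5, set 1) → L1-HIT  vc=[]
2: 0x3e (blk 15, set 1) → MISS  vc=[5]
3: 0x17 (blk 5, set 1) → VC-HIT  vc=[15]
4: 0x3c (blk 15, set 1) → VC-HIT  vc=[5]
5: 0x3f (blk 15, set 1) → L1-HIT  vc=[5]
6: 0x3d (blk 15, set 1) → L1-HIT  vc=[5]
7: 0x3f (blk 15, set 1) → L1-HIT  vc=[5]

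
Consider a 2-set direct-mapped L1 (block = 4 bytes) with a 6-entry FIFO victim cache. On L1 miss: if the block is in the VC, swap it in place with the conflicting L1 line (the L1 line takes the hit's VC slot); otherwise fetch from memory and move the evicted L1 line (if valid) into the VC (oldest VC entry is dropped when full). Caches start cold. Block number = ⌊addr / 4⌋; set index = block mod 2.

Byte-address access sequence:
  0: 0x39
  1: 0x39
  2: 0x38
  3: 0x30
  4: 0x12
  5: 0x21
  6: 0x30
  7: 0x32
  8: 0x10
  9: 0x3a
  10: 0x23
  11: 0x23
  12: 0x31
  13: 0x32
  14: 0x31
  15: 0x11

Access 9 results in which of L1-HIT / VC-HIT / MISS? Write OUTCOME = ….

OUTCOME = VC-HIT

0: 0x39 (blk 14, set 0) → MISS  vc=[]
1: 0x39 (blk 14, set 0) → L1-HIT  vc=[]
2: 0x38 (blk 14, set 0) → L1-HIT  vc=[]
3: 0x30 (blk 12, set 0) → MISS  vc=[14]
4: 0x12 (blk 4, set 0) → MISS  vc=[14, 12]
5: 0x21 (blk 8, set 0) → MISS  vc=[14, 12, 4]
6: 0x30 (blk 12, set 0) → VC-HIT  vc=[14, 8, 4]
7: 0x32 (blk 12, set 0) → L1-HIT  vc=[14, 8, 4]
8: 0x10 (blk 4, set 0) → VC-HIT  vc=[14, 8, 12]
9: 0x3a (blk 14, set 0) → VC-HIT  vc=[4, 8, 12]
10: 0x23 (blk 8, set 0) → VC-HIT  vc=[4, 14, 12]
11: 0x23 (blk 8, set 0) → L1-HIT  vc=[4, 14, 12]
12: 0x31 (blk 12, set 0) → VC-HIT  vc=[4, 14, 8]
13: 0x32 (blk 12, set 0) → L1-HIT  vc=[4, 14, 8]
14: 0x31 (blk 12, set 0) → L1-HIT  vc=[4, 14, 8]
15: 0x11 (blk 4, set 0) → VC-HIT  vc=[12, 14, 8]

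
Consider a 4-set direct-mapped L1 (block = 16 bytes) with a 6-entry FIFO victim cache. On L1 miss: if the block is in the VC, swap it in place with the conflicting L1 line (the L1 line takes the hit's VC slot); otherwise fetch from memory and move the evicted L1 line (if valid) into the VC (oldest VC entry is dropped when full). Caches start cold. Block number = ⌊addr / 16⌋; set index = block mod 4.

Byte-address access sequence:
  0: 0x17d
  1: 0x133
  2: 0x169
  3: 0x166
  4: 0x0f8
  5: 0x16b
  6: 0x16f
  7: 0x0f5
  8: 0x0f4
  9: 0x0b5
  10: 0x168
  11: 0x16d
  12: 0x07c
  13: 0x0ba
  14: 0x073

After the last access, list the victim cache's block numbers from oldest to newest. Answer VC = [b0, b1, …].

VC = [23, 19, 15, 11]

  [0] addr=0x17d blk=23 s=3: MISS | VC []
  [1] addr=0x133 blk=19 s=3: MISS | VC [23]
  [2] addr=0x169 blk=22 s=2: MISS | VC [23]
  [3] addr=0x166 blk=22 s=2: L1-HIT | VC [23]
  [4] addr=0xf8 blk=15 s=3: MISS | VC [23, 19]
  [5] addr=0x16b blk=22 s=2: L1-HIT | VC [23, 19]
  [6] addr=0x16f blk=22 s=2: L1-HIT | VC [23, 19]
  [7] addr=0xf5 blk=15 s=3: L1-HIT | VC [23, 19]
  [8] addr=0xf4 blk=15 s=3: L1-HIT | VC [23, 19]
  [9] addr=0xb5 blk=11 s=3: MISS | VC [23, 19, 15]
  [10] addr=0x168 blk=22 s=2: L1-HIT | VC [23, 19, 15]
  [11] addr=0x16d blk=22 s=2: L1-HIT | VC [23, 19, 15]
  [12] addr=0x7c blk=7 s=3: MISS | VC [23, 19, 15, 11]
  [13] addr=0xba blk=11 s=3: VC-HIT | VC [23, 19, 15, 7]
  [14] addr=0x73 blk=7 s=3: VC-HIT | VC [23, 19, 15, 11]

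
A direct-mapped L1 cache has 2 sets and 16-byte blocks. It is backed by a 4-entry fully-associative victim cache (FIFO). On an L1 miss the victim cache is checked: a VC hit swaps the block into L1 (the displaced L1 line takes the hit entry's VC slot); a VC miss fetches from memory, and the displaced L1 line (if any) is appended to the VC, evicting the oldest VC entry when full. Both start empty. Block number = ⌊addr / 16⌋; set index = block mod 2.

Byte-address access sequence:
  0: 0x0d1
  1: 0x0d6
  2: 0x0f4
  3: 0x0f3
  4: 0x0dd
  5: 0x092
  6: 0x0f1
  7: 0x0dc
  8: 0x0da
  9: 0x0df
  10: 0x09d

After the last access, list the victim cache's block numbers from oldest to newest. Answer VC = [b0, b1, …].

0: 0xd1 (blk 13, set 1) → MISS  vc=[]
1: 0xd6 (blk 13, set 1) → L1-HIT  vc=[]
2: 0xf4 (blk 15, set 1) → MISS  vc=[13]
3: 0xf3 (blk 15, set 1) → L1-HIT  vc=[13]
4: 0xdd (blk 13, set 1) → VC-HIT  vc=[15]
5: 0x92 (blk 9, set 1) → MISS  vc=[15, 13]
6: 0xf1 (blk 15, set 1) → VC-HIT  vc=[9, 13]
7: 0xdc (blk 13, set 1) → VC-HIT  vc=[9, 15]
8: 0xda (blk 13, set 1) → L1-HIT  vc=[9, 15]
9: 0xdf (blk 13, set 1) → L1-HIT  vc=[9, 15]
10: 0x9d (blk 9, set 1) → VC-HIT  vc=[13, 15]

VC = [13, 15]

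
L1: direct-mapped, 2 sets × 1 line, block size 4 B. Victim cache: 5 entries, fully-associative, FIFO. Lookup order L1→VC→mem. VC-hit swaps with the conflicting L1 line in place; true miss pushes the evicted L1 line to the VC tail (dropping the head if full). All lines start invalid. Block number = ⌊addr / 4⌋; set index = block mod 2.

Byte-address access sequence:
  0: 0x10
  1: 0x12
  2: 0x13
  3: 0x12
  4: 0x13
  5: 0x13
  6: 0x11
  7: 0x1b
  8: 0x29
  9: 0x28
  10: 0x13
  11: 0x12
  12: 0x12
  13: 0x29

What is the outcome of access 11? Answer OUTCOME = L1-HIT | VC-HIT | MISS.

0: 0x10 (blk 4, set 0) → MISS  vc=[]
1: 0x12 (blk 4, set 0) → L1-HIT  vc=[]
2: 0x13 (blk 4, set 0) → L1-HIT  vc=[]
3: 0x12 (blk 4, set 0) → L1-HIT  vc=[]
4: 0x13 (blk 4, set 0) → L1-HIT  vc=[]
5: 0x13 (blk 4, set 0) → L1-HIT  vc=[]
6: 0x11 (blk 4, set 0) → L1-HIT  vc=[]
7: 0x1b (blk 6, set 0) → MISS  vc=[4]
8: 0x29 (blk 10, set 0) → MISS  vc=[4, 6]
9: 0x28 (blk 10, set 0) → L1-HIT  vc=[4, 6]
10: 0x13 (blk 4, set 0) → VC-HIT  vc=[10, 6]
11: 0x12 (blk 4, set 0) → L1-HIT  vc=[10, 6]
12: 0x12 (blk 4, set 0) → L1-HIT  vc=[10, 6]
13: 0x29 (blk 10, set 0) → VC-HIT  vc=[4, 6]

OUTCOME = L1-HIT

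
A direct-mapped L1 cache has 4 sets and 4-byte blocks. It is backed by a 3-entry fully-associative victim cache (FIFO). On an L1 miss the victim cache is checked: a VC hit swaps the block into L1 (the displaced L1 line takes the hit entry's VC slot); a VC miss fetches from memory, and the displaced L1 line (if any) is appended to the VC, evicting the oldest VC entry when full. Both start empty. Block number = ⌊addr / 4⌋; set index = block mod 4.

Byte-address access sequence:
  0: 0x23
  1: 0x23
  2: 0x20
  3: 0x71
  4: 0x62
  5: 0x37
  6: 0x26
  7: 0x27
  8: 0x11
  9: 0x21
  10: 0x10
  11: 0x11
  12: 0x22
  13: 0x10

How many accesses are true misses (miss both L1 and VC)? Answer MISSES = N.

MISSES = 7

0: 0x23 (blk 8, set 0) → MISS  vc=[]
1: 0x23 (blk 8, set 0) → L1-HIT  vc=[]
2: 0x20 (blk 8, set 0) → L1-HIT  vc=[]
3: 0x71 (blk 28, set 0) → MISS  vc=[8]
4: 0x62 (blk 24, set 0) → MISS  vc=[8, 28]
5: 0x37 (blk 13, set 1) → MISS  vc=[8, 28]
6: 0x26 (blk 9, set 1) → MISS  vc=[8, 28, 13]
7: 0x27 (blk 9, set 1) → L1-HIT  vc=[8, 28, 13]
8: 0x11 (blk 4, set 0) → MISS  vc=[28, 13, 24]
9: 0x21 (blk 8, set 0) → MISS  vc=[13, 24, 4]
10: 0x10 (blk 4, set 0) → VC-HIT  vc=[13, 24, 8]
11: 0x11 (blk 4, set 0) → L1-HIT  vc=[13, 24, 8]
12: 0x22 (blk 8, set 0) → VC-HIT  vc=[13, 24, 4]
13: 0x10 (blk 4, set 0) → VC-HIT  vc=[13, 24, 8]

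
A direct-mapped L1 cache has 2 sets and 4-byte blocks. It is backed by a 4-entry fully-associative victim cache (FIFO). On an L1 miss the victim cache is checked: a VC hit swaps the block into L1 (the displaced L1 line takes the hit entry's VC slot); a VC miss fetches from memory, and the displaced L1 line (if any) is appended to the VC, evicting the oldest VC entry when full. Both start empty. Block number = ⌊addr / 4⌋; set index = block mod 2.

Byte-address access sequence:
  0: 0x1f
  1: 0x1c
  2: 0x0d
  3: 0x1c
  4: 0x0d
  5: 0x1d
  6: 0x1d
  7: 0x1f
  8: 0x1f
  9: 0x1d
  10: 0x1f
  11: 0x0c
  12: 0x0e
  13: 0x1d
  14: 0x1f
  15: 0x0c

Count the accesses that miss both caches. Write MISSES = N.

MISSES = 2

#0 0x1f→b7/s1 MISS; vc=[]
#1 0x1c→b7/s1 L1-HIT; vc=[]
#2 0xd→b3/s1 MISS; vc=[7]
#3 0x1c→b7/s1 VC-HIT; vc=[3]
#4 0xd→b3/s1 VC-HIT; vc=[7]
#5 0x1d→b7/s1 VC-HIT; vc=[3]
#6 0x1d→b7/s1 L1-HIT; vc=[3]
#7 0x1f→b7/s1 L1-HIT; vc=[3]
#8 0x1f→b7/s1 L1-HIT; vc=[3]
#9 0x1d→b7/s1 L1-HIT; vc=[3]
#10 0x1f→b7/s1 L1-HIT; vc=[3]
#11 0xc→b3/s1 VC-HIT; vc=[7]
#12 0xe→b3/s1 L1-HIT; vc=[7]
#13 0x1d→b7/s1 VC-HIT; vc=[3]
#14 0x1f→b7/s1 L1-HIT; vc=[3]
#15 0xc→b3/s1 VC-HIT; vc=[7]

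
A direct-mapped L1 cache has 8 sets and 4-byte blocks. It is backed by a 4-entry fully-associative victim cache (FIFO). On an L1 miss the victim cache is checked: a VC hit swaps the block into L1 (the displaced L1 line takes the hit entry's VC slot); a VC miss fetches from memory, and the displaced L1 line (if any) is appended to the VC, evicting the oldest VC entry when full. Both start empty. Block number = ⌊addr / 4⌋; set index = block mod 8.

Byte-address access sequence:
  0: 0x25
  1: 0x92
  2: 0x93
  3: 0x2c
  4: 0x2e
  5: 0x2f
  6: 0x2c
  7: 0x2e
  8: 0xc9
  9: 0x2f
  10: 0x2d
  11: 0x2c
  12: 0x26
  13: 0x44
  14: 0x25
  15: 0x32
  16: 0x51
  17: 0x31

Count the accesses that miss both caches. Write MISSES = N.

  [0] addr=0x25 blk=9 s=1: MISS | VC []
  [1] addr=0x92 blk=36 s=4: MISS | VC []
  [2] addr=0x93 blk=36 s=4: L1-HIT | VC []
  [3] addr=0x2c blk=11 s=3: MISS | VC []
  [4] addr=0x2e blk=11 s=3: L1-HIT | VC []
  [5] addr=0x2f blk=11 s=3: L1-HIT | VC []
  [6] addr=0x2c blk=11 s=3: L1-HIT | VC []
  [7] addr=0x2e blk=11 s=3: L1-HIT | VC []
  [8] addr=0xc9 blk=50 s=2: MISS | VC []
  [9] addr=0x2f blk=11 s=3: L1-HIT | VC []
  [10] addr=0x2d blk=11 s=3: L1-HIT | VC []
  [11] addr=0x2c blk=11 s=3: L1-HIT | VC []
  [12] addr=0x26 blk=9 s=1: L1-HIT | VC []
  [13] addr=0x44 blk=17 s=1: MISS | VC [9]
  [14] addr=0x25 blk=9 s=1: VC-HIT | VC [17]
  [15] addr=0x32 blk=12 s=4: MISS | VC [17, 36]
  [16] addr=0x51 blk=20 s=4: MISS | VC [17, 36, 12]
  [17] addr=0x31 blk=12 s=4: VC-HIT | VC [17, 36, 20]

MISSES = 7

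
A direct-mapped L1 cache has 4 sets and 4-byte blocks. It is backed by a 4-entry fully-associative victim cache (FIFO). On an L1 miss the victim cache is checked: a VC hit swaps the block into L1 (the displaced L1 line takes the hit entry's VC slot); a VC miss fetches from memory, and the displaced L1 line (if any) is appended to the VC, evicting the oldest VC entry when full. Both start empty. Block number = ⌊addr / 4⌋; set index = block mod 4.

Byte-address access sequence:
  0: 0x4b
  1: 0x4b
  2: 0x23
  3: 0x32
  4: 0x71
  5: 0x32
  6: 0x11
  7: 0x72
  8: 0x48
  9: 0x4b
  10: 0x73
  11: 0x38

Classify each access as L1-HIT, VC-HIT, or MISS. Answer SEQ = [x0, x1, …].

SEQ = [MISS, L1-HIT, MISS, MISS, MISS, VC-HIT, MISS, VC-HIT, L1-HIT, L1-HIT, L1-HIT, MISS]

#0 0x4b→b18/s2 MISS; vc=[]
#1 0x4b→b18/s2 L1-HIT; vc=[]
#2 0x23→b8/s0 MISS; vc=[]
#3 0x32→b12/s0 MISS; vc=[8]
#4 0x71→b28/s0 MISS; vc=[8,12]
#5 0x32→b12/s0 VC-HIT; vc=[8,28]
#6 0x11→b4/s0 MISS; vc=[8,28,12]
#7 0x72→b28/s0 VC-HIT; vc=[8,4,12]
#8 0x48→b18/s2 L1-HIT; vc=[8,4,12]
#9 0x4b→b18/s2 L1-HIT; vc=[8,4,12]
#10 0x73→b28/s0 L1-HIT; vc=[8,4,12]
#11 0x38→b14/s2 MISS; vc=[8,4,12,18]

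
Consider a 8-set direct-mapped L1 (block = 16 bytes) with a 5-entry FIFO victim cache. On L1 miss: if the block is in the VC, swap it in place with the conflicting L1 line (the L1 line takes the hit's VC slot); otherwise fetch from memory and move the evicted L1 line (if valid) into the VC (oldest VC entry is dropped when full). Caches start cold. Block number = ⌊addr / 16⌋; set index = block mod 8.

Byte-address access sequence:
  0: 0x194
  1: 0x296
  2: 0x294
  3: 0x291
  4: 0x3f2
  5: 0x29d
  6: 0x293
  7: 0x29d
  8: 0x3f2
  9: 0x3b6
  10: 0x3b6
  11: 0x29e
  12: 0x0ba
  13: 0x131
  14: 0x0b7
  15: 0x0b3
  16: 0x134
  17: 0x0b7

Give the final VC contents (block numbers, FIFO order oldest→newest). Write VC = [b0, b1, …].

VC = [25, 59, 19]

  [0] addr=0x194 blk=25 s=1: MISS | VC []
  [1] addr=0x296 blk=41 s=1: MISS | VC [25]
  [2] addr=0x294 blk=41 s=1: L1-HIT | VC [25]
  [3] addr=0x291 blk=41 s=1: L1-HIT | VC [25]
  [4] addr=0x3f2 blk=63 s=7: MISS | VC [25]
  [5] addr=0x29d blk=41 s=1: L1-HIT | VC [25]
  [6] addr=0x293 blk=41 s=1: L1-HIT | VC [25]
  [7] addr=0x29d blk=41 s=1: L1-HIT | VC [25]
  [8] addr=0x3f2 blk=63 s=7: L1-HIT | VC [25]
  [9] addr=0x3b6 blk=59 s=3: MISS | VC [25]
  [10] addr=0x3b6 blk=59 s=3: L1-HIT | VC [25]
  [11] addr=0x29e blk=41 s=1: L1-HIT | VC [25]
  [12] addr=0xba blk=11 s=3: MISS | VC [25, 59]
  [13] addr=0x131 blk=19 s=3: MISS | VC [25, 59, 11]
  [14] addr=0xb7 blk=11 s=3: VC-HIT | VC [25, 59, 19]
  [15] addr=0xb3 blk=11 s=3: L1-HIT | VC [25, 59, 19]
  [16] addr=0x134 blk=19 s=3: VC-HIT | VC [25, 59, 11]
  [17] addr=0xb7 blk=11 s=3: VC-HIT | VC [25, 59, 19]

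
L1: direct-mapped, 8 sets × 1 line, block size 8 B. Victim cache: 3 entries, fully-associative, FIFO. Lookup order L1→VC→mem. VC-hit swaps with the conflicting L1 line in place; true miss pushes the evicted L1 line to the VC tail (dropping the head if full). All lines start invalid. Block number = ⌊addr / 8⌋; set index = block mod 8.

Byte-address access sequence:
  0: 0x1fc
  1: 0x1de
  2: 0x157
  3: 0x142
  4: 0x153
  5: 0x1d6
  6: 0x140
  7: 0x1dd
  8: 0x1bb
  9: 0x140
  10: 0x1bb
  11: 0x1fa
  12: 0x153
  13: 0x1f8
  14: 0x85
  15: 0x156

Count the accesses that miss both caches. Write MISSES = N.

MISSES = 7

#0 0x1fc→b63/s7 MISS; vc=[]
#1 0x1de→b59/s3 MISS; vc=[]
#2 0x157→b42/s2 MISS; vc=[]
#3 0x142→b40/s0 MISS; vc=[]
#4 0x153→b42/s2 L1-HIT; vc=[]
#5 0x1d6→b58/s2 MISS; vc=[42]
#6 0x140→b40/s0 L1-HIT; vc=[42]
#7 0x1dd→b59/s3 L1-HIT; vc=[42]
#8 0x1bb→b55/s7 MISS; vc=[42,63]
#9 0x140→b40/s0 L1-HIT; vc=[42,63]
#10 0x1bb→b55/s7 L1-HIT; vc=[42,63]
#11 0x1fa→b63/s7 VC-HIT; vc=[42,55]
#12 0x153→b42/s2 VC-HIT; vc=[58,55]
#13 0x1f8→b63/s7 L1-HIT; vc=[58,55]
#14 0x85→b16/s0 MISS; vc=[58,55,40]
#15 0x156→b42/s2 L1-HIT; vc=[58,55,40]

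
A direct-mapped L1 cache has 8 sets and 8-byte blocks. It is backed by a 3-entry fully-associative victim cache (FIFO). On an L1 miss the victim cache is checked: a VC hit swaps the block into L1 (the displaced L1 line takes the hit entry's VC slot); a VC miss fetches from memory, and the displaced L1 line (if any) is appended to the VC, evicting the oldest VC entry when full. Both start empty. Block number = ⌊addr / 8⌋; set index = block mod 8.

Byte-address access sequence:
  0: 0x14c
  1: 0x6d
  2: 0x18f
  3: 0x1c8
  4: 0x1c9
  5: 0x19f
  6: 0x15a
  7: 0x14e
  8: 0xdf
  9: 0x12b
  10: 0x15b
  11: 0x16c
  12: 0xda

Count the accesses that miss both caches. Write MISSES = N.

  [0] addr=0x14c blk=41 s=1: MISS | VC []
  [1] addr=0x6d blk=13 s=5: MISS | VC []
  [2] addr=0x18f blk=49 s=1: MISS | VC [41]
  [3] addr=0x1c8 blk=57 s=1: MISS | VC [41, 49]
  [4] addr=0x1c9 blk=57 s=1: L1-HIT | VC [41, 49]
  [5] addr=0x19f blk=51 s=3: MISS | VC [41, 49]
  [6] addr=0x15a blk=43 s=3: MISS | VC [41, 49, 51]
  [7] addr=0x14e blk=41 s=1: VC-HIT | VC [57, 49, 51]
  [8] addr=0xdf blk=27 s=3: MISS | VC [49, 51, 43]
  [9] addr=0x12b blk=37 s=5: MISS | VC [51, 43, 13]
  [10] addr=0x15b blk=43 s=3: VC-HIT | VC [51, 27, 13]
  [11] addr=0x16c blk=45 s=5: MISS | VC [27, 13, 37]
  [12] addr=0xda blk=27 s=3: VC-HIT | VC [43, 13, 37]

MISSES = 9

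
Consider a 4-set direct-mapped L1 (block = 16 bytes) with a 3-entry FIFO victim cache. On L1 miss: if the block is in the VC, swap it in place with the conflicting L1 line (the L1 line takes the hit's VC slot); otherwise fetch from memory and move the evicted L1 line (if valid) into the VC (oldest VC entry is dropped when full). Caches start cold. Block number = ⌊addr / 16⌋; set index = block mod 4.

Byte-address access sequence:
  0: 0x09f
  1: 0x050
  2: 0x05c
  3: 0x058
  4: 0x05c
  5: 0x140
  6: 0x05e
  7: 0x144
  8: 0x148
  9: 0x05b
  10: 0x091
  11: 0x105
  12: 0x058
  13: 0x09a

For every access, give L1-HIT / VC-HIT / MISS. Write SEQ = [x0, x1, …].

  [0] addr=0x9f blk=9 s=1: MISS | VC []
  [1] addr=0x50 blk=5 s=1: MISS | VC [9]
  [2] addr=0x5c blk=5 s=1: L1-HIT | VC [9]
  [3] addr=0x58 blk=5 s=1: L1-HIT | VC [9]
  [4] addr=0x5c blk=5 s=1: L1-HIT | VC [9]
  [5] addr=0x140 blk=20 s=0: MISS | VC [9]
  [6] addr=0x5e blk=5 s=1: L1-HIT | VC [9]
  [7] addr=0x144 blk=20 s=0: L1-HIT | VC [9]
  [8] addr=0x148 blk=20 s=0: L1-HIT | VC [9]
  [9] addr=0x5b blk=5 s=1: L1-HIT | VC [9]
  [10] addr=0x91 blk=9 s=1: VC-HIT | VC [5]
  [11] addr=0x105 blk=16 s=0: MISS | VC [5, 20]
  [12] addr=0x58 blk=5 s=1: VC-HIT | VC [9, 20]
  [13] addr=0x9a blk=9 s=1: VC-HIT | VC [5, 20]

SEQ = [MISS, MISS, L1-HIT, L1-HIT, L1-HIT, MISS, L1-HIT, L1-HIT, L1-HIT, L1-HIT, VC-HIT, MISS, VC-HIT, VC-HIT]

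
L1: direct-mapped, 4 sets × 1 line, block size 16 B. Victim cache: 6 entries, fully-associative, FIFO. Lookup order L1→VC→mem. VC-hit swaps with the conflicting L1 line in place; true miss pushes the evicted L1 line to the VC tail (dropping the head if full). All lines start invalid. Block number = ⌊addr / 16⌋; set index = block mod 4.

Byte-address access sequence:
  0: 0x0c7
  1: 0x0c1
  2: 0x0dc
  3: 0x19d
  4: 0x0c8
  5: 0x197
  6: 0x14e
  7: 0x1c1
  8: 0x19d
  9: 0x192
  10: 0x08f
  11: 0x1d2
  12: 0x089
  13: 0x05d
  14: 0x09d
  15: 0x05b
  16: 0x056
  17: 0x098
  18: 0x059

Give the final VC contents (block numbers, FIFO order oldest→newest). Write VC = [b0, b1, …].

VC = [12, 20, 28, 25, 29, 9]

0: 0xc7 (blk 12, set 0) → MISS  vc=[]
1: 0xc1 (blk 12, set 0) → L1-HIT  vc=[]
2: 0xdc (blk 13, set 1) → MISS  vc=[]
3: 0x19d (blk 25, set 1) → MISS  vc=[13]
4: 0xc8 (blk 12, set 0) → L1-HIT  vc=[13]
5: 0x197 (blk 25, set 1) → L1-HIT  vc=[13]
6: 0x14e (blk 20, set 0) → MISS  vc=[13, 12]
7: 0x1c1 (blk 28, set 0) → MISS  vc=[13, 12, 20]
8: 0x19d (blk 25, set 1) → L1-HIT  vc=[13, 12, 20]
9: 0x192 (blk 25, set 1) → L1-HIT  vc=[13, 12, 20]
10: 0x8f (blk 8, set 0) → MISS  vc=[13, 12, 20, 28]
11: 0x1d2 (blk 29, set 1) → MISS  vc=[13, 12, 20, 28, 25]
12: 0x89 (blk 8, set 0) → L1-HIT  vc=[13, 12, 20, 28, 25]
13: 0x5d (blk 5, set 1) → MISS  vc=[13, 12, 20, 28, 25, 29]
14: 0x9d (blk 9, set 1) → MISS  vc=[12, 20, 28, 25, 29, 5]
15: 0x5b (blk 5, set 1) → VC-HIT  vc=[12, 20, 28, 25, 29, 9]
16: 0x56 (blk 5, set 1) → L1-HIT  vc=[12, 20, 28, 25, 29, 9]
17: 0x98 (blk 9, set 1) → VC-HIT  vc=[12, 20, 28, 25, 29, 5]
18: 0x59 (blk 5, set 1) → VC-HIT  vc=[12, 20, 28, 25, 29, 9]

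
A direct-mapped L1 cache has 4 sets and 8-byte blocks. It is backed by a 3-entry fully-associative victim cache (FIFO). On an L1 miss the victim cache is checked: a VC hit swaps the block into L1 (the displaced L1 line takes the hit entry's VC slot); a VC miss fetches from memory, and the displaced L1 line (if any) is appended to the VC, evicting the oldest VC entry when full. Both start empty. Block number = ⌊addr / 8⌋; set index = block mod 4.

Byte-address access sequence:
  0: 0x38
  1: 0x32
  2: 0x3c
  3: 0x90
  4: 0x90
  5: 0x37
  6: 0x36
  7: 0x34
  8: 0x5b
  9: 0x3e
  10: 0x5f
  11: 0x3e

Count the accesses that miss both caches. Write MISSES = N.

  [0] addr=0x38 blk=7 s=3: MISS | VC []
  [1] addr=0x32 blk=6 s=2: MISS | VC []
  [2] addr=0x3c blk=7 s=3: L1-HIT | VC []
  [3] addr=0x90 blk=18 s=2: MISS | VC [6]
  [4] addr=0x90 blk=18 s=2: L1-HIT | VC [6]
  [5] addr=0x37 blk=6 s=2: VC-HIT | VC [18]
  [6] addr=0x36 blk=6 s=2: L1-HIT | VC [18]
  [7] addr=0x34 blk=6 s=2: L1-HIT | VC [18]
  [8] addr=0x5b blk=11 s=3: MISS | VC [18, 7]
  [9] addr=0x3e blk=7 s=3: VC-HIT | VC [18, 11]
  [10] addr=0x5f blk=11 s=3: VC-HIT | VC [18, 7]
  [11] addr=0x3e blk=7 s=3: VC-HIT | VC [18, 11]

MISSES = 4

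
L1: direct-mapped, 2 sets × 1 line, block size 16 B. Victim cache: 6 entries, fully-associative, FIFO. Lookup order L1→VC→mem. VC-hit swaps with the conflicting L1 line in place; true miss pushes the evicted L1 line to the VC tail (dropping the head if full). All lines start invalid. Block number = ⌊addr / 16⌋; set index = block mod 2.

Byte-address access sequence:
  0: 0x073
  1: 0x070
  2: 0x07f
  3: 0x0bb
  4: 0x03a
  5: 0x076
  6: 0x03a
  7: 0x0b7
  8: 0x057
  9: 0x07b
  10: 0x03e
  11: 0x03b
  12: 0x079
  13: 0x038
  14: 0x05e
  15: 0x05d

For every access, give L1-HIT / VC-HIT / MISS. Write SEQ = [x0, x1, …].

SEQ = [MISS, L1-HIT, L1-HIT, MISS, MISS, VC-HIT, VC-HIT, VC-HIT, MISS, VC-HIT, VC-HIT, L1-HIT, VC-HIT, VC-HIT, VC-HIT, L1-HIT]

  [0] addr=0x73 blk=7 s=1: MISS | VC []
  [1] addr=0x70 blk=7 s=1: L1-HIT | VC []
  [2] addr=0x7f blk=7 s=1: L1-HIT | VC []
  [3] addr=0xbb blk=11 s=1: MISS | VC [7]
  [4] addr=0x3a blk=3 s=1: MISS | VC [7, 11]
  [5] addr=0x76 blk=7 s=1: VC-HIT | VC [3, 11]
  [6] addr=0x3a blk=3 s=1: VC-HIT | VC [7, 11]
  [7] addr=0xb7 blk=11 s=1: VC-HIT | VC [7, 3]
  [8] addr=0x57 blk=5 s=1: MISS | VC [7, 3, 11]
  [9] addr=0x7b blk=7 s=1: VC-HIT | VC [5, 3, 11]
  [10] addr=0x3e blk=3 s=1: VC-HIT | VC [5, 7, 11]
  [11] addr=0x3b blk=3 s=1: L1-HIT | VC [5, 7, 11]
  [12] addr=0x79 blk=7 s=1: VC-HIT | VC [5, 3, 11]
  [13] addr=0x38 blk=3 s=1: VC-HIT | VC [5, 7, 11]
  [14] addr=0x5e blk=5 s=1: VC-HIT | VC [3, 7, 11]
  [15] addr=0x5d blk=5 s=1: L1-HIT | VC [3, 7, 11]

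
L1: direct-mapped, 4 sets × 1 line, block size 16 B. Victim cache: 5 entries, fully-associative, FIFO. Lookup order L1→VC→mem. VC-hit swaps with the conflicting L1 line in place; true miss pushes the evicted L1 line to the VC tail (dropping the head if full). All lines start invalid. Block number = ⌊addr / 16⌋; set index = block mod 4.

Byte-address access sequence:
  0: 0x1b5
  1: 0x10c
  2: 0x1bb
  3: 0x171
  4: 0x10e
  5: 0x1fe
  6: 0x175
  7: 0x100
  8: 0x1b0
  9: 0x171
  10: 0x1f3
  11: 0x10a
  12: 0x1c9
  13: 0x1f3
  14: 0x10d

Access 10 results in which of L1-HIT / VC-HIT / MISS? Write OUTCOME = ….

#0 0x1b5→b27/s3 MISS; vc=[]
#1 0x10c→b16/s0 MISS; vc=[]
#2 0x1bb→b27/s3 L1-HIT; vc=[]
#3 0x171→b23/s3 MISS; vc=[27]
#4 0x10e→b16/s0 L1-HIT; vc=[27]
#5 0x1fe→b31/s3 MISS; vc=[27,23]
#6 0x175→b23/s3 VC-HIT; vc=[27,31]
#7 0x100→b16/s0 L1-HIT; vc=[27,31]
#8 0x1b0→b27/s3 VC-HIT; vc=[23,31]
#9 0x171→b23/s3 VC-HIT; vc=[27,31]
#10 0x1f3→b31/s3 VC-HIT; vc=[27,23]
#11 0x10a→b16/s0 L1-HIT; vc=[27,23]
#12 0x1c9→b28/s0 MISS; vc=[27,23,16]
#13 0x1f3→b31/s3 L1-HIT; vc=[27,23,16]
#14 0x10d→b16/s0 VC-HIT; vc=[27,23,28]

OUTCOME = VC-HIT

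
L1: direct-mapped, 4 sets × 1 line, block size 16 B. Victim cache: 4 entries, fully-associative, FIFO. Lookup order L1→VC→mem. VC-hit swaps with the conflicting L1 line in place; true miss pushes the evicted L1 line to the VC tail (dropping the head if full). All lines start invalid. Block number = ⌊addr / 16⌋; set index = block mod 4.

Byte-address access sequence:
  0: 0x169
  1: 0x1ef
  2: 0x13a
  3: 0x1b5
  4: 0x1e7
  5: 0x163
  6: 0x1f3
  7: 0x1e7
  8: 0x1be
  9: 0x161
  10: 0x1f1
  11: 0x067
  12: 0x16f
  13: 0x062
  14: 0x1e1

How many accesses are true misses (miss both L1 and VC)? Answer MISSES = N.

0: 0x169 (blk 22, set 2) → MISS  vc=[]
1: 0x1ef (blk 30, set 2) → MISS  vc=[22]
2: 0x13a (blk 19, set 3) → MISS  vc=[22]
3: 0x1b5 (blk 27, set 3) → MISS  vc=[22, 19]
4: 0x1e7 (blk 30, set 2) → L1-HIT  vc=[22, 19]
5: 0x163 (blk 22, set 2) → VC-HIT  vc=[30, 19]
6: 0x1f3 (blk 31, set 3) → MISS  vc=[30, 19, 27]
7: 0x1e7 (blk 30, set 2) → VC-HIT  vc=[22, 19, 27]
8: 0x1be (blk 27, set 3) → VC-HIT  vc=[22, 19, 31]
9: 0x161 (blk 22, set 2) → VC-HIT  vc=[30, 19, 31]
10: 0x1f1 (blk 31, set 3) → VC-HIT  vc=[30, 19, 27]
11: 0x67 (blk 6, set 2) → MISS  vc=[30, 19, 27, 22]
12: 0x16f (blk 22, set 2) → VC-HIT  vc=[30, 19, 27, 6]
13: 0x62 (blk 6, set 2) → VC-HIT  vc=[30, 19, 27, 22]
14: 0x1e1 (blk 30, set 2) → VC-HIT  vc=[6, 19, 27, 22]

MISSES = 6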